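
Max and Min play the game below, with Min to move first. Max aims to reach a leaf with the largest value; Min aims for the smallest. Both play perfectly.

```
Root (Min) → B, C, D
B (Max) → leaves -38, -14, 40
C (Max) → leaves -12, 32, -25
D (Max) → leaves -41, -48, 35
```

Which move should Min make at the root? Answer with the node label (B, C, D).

B (Max): max(-38, -14, 40) = 40
C (Max): max(-12, 32, -25) = 32
D (Max): max(-41, -48, 35) = 35
Root (Min): min(40, 32, 35) = 32
Min picks the child with the lowest value: C (value 32).

C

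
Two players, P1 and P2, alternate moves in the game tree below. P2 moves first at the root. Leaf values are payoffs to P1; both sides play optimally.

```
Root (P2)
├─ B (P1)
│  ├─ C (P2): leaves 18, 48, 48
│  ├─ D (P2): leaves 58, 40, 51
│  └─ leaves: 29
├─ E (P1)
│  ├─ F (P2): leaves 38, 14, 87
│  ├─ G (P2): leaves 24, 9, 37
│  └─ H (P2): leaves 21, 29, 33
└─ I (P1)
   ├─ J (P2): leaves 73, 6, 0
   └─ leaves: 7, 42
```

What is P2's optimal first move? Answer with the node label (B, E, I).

C (P2): min(18, 48, 48) = 18
D (P2): min(58, 40, 51) = 40
B (P1): max(18, 40, 29) = 40
F (P2): min(38, 14, 87) = 14
G (P2): min(24, 9, 37) = 9
H (P2): min(21, 29, 33) = 21
E (P1): max(14, 9, 21) = 21
J (P2): min(73, 6, 0) = 0
I (P1): max(0, 7, 42) = 42
Root (P2): min(40, 21, 42) = 21
P2 picks the child with the lowest value: E (value 21).

E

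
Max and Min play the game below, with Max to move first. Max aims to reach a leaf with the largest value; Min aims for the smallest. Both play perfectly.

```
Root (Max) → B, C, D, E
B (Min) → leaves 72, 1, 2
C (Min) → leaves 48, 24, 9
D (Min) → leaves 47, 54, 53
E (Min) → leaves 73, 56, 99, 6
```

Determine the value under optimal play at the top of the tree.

B (Min): min(72, 1, 2) = 1
C (Min): min(48, 24, 9) = 9
D (Min): min(47, 54, 53) = 47
E (Min): min(73, 56, 99, 6) = 6
Root (Max): max(1, 9, 47, 6) = 47

47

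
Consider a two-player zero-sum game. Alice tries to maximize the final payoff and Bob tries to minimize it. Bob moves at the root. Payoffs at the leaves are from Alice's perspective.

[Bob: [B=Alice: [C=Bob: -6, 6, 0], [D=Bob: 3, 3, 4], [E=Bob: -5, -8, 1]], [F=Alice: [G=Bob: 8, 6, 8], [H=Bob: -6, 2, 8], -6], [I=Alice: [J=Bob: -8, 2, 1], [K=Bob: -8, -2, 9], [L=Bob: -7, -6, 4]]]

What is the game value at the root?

C (Bob): min(-6, 6, 0) = -6
D (Bob): min(3, 3, 4) = 3
E (Bob): min(-5, -8, 1) = -8
B (Alice): max(-6, 3, -8) = 3
G (Bob): min(8, 6, 8) = 6
H (Bob): min(-6, 2, 8) = -6
F (Alice): max(6, -6, -6) = 6
J (Bob): min(-8, 2, 1) = -8
K (Bob): min(-8, -2, 9) = -8
L (Bob): min(-7, -6, 4) = -7
I (Alice): max(-8, -8, -7) = -7
Root (Bob): min(3, 6, -7) = -7

-7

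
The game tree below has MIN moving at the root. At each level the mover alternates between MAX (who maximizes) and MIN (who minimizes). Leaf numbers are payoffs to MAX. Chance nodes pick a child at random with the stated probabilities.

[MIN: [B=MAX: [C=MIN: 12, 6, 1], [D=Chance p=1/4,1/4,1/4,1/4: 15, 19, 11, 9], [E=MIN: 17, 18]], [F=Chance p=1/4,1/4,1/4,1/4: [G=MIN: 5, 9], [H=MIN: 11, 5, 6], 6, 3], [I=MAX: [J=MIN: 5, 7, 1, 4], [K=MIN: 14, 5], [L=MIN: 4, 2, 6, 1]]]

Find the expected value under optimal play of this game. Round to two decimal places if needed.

4.75

C (MIN): min(12, 6, 1) = 1
D (Chance): 1/4·15 + 1/4·19 + 1/4·11 + 1/4·9 = 13.5
E (MIN): min(17, 18) = 17
B (MAX): max(1, 13.5, 17) = 17
G (MIN): min(5, 9) = 5
H (MIN): min(11, 5, 6) = 5
F (Chance): 1/4·5 + 1/4·5 + 1/4·6 + 1/4·3 = 4.75
J (MIN): min(5, 7, 1, 4) = 1
K (MIN): min(14, 5) = 5
L (MIN): min(4, 2, 6, 1) = 1
I (MAX): max(1, 5, 1) = 5
Root (MIN): min(17, 4.75, 5) = 4.75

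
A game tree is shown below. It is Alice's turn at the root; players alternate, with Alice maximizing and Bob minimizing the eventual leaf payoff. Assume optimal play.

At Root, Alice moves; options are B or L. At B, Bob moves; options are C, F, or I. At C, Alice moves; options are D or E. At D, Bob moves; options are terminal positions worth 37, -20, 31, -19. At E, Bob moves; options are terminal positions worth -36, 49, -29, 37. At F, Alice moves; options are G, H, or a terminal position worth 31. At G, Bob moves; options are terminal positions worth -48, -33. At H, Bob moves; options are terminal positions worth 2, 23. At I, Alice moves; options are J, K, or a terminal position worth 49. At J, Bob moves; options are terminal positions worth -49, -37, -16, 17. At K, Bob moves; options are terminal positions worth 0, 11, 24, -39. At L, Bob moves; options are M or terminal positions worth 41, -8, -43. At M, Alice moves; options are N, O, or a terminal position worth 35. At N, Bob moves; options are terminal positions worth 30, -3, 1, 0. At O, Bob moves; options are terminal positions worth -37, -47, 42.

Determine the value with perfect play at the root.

-20

D (Bob): min(37, -20, 31, -19) = -20
E (Bob): min(-36, 49, -29, 37) = -36
C (Alice): max(-20, -36) = -20
G (Bob): min(-48, -33) = -48
H (Bob): min(2, 23) = 2
F (Alice): max(-48, 2, 31) = 31
J (Bob): min(-49, -37, -16, 17) = -49
K (Bob): min(0, 11, 24, -39) = -39
I (Alice): max(-49, -39, 49) = 49
B (Bob): min(-20, 31, 49) = -20
N (Bob): min(30, -3, 1, 0) = -3
O (Bob): min(-37, -47, 42) = -47
M (Alice): max(-3, -47, 35) = 35
L (Bob): min(35, 41, -8, -43) = -43
Root (Alice): max(-20, -43) = -20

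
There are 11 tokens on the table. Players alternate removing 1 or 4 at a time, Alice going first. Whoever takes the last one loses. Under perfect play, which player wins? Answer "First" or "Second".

Second

Mark each pile size as W (mover wins) or L (mover loses):
i:   0  1  2  3  4  5  6  7  8  9 10 11
     W  L  W  L  W  W  L  W  L  W  W  L
Position 11 is L, so the second player wins.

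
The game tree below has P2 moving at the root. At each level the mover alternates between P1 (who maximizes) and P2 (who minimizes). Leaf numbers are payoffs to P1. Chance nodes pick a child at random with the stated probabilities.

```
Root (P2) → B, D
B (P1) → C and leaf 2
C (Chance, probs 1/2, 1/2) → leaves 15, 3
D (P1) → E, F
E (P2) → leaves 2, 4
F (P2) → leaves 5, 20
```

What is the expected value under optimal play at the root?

5

C (Chance): 1/2·15 + 1/2·3 = 9
B (P1): max(9, 2) = 9
E (P2): min(2, 4) = 2
F (P2): min(5, 20) = 5
D (P1): max(2, 5) = 5
Root (P2): min(9, 5) = 5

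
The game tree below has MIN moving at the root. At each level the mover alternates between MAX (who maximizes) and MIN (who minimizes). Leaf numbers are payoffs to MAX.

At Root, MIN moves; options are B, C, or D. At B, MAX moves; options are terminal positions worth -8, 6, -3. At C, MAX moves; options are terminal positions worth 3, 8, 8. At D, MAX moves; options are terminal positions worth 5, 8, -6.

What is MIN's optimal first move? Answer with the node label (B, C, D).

B

B (MAX): max(-8, 6, -3) = 6
C (MAX): max(3, 8, 8) = 8
D (MAX): max(5, 8, -6) = 8
Root (MIN): min(6, 8, 8) = 6
MIN picks the child with the lowest value: B (value 6).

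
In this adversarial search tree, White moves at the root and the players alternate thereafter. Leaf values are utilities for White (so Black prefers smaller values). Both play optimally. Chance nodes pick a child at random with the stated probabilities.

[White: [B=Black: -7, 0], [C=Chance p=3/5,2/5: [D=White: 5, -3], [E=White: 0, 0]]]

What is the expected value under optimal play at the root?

3

B (Black): min(-7, 0) = -7
D (White): max(5, -3) = 5
E (White): max(0, 0) = 0
C (Chance): 3/5·5 + 2/5·0 = 3
Root (White): max(-7, 3) = 3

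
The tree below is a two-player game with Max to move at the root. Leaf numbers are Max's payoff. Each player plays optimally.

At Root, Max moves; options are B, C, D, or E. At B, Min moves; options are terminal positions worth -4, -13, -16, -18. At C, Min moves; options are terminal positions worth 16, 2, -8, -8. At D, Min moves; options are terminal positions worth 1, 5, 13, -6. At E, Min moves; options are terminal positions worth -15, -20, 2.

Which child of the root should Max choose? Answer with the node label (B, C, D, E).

B (Min): min(-4, -13, -16, -18) = -18
C (Min): min(16, 2, -8, -8) = -8
D (Min): min(1, 5, 13, -6) = -6
E (Min): min(-15, -20, 2) = -20
Root (Max): max(-18, -8, -6, -20) = -6
Max picks the child with the highest value: D (value -6).

D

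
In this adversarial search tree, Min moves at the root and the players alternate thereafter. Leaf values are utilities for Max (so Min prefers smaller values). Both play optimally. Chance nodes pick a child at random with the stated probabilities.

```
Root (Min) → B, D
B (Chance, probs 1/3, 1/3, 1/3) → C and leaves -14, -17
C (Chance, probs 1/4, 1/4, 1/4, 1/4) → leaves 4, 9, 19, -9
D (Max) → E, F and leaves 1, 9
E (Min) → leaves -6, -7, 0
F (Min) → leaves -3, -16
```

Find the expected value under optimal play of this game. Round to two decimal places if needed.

-8.42

C (Chance): 1/4·4 + 1/4·9 + 1/4·19 + 1/4·-9 = 5.75
B (Chance): 1/3·5.75 + 1/3·-14 + 1/3·-17 = -8.42
E (Min): min(-6, -7, 0) = -7
F (Min): min(-3, -16) = -16
D (Max): max(-7, -16, 1, 9) = 9
Root (Min): min(-8.42, 9) = -8.42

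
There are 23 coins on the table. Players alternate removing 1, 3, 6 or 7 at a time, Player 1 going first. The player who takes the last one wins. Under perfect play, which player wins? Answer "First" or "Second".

First

Positions where the player to move wins (W) vs loses (L):
i:   0  1  2  3  4  5  6  7  8  9 10 11 12 13 14 15 16 17 18 19 20 21 22 23
     L  W  L  W  L  W  W  W  W  W  W  W  L  W  L  W  L  W  W  W  W  W  W  W
Position 23 is W, so the first player wins.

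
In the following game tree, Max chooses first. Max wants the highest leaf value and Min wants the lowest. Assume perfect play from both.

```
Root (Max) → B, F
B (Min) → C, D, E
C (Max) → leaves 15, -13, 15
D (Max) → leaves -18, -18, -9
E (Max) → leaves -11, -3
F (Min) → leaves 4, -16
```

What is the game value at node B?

-9

C: max(15, -13, 15) = 15
D: max(-18, -18, -9) = -9
E: max(-11, -3) = -3
B: min(15, -9, -3) = -9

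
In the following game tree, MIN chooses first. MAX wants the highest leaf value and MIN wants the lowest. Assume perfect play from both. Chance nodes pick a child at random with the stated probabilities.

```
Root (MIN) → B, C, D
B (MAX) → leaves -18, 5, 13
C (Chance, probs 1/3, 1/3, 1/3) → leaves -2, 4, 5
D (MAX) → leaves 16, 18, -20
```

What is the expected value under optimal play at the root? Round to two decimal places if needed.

B (MAX): max(-18, 5, 13) = 13
C (Chance): 1/3·-2 + 1/3·4 + 1/3·5 = 2.33
D (MAX): max(16, 18, -20) = 18
Root (MIN): min(13, 2.33, 18) = 2.33

2.33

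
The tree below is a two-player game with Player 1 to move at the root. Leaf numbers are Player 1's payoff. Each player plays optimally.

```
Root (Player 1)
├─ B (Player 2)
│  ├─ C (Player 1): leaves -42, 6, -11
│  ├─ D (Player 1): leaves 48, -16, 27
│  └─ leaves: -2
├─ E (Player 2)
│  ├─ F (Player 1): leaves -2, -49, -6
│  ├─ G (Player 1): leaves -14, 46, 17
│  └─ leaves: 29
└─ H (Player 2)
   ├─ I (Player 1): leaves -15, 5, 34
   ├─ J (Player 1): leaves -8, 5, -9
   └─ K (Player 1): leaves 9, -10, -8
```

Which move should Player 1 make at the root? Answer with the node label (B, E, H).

C (Player 1): max(-42, 6, -11) = 6
D (Player 1): max(48, -16, 27) = 48
B (Player 2): min(6, 48, -2) = -2
F (Player 1): max(-2, -49, -6) = -2
G (Player 1): max(-14, 46, 17) = 46
E (Player 2): min(-2, 46, 29) = -2
I (Player 1): max(-15, 5, 34) = 34
J (Player 1): max(-8, 5, -9) = 5
K (Player 1): max(9, -10, -8) = 9
H (Player 2): min(34, 5, 9) = 5
Root (Player 1): max(-2, -2, 5) = 5
Player 1 picks the child with the highest value: H (value 5).

H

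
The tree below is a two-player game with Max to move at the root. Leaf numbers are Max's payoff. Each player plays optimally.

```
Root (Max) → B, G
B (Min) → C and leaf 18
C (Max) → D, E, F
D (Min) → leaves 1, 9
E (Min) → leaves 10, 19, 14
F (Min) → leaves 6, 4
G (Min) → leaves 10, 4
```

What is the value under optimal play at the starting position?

10

D (Min): min(1, 9) = 1
E (Min): min(10, 19, 14) = 10
F (Min): min(6, 4) = 4
C (Max): max(1, 10, 4) = 10
B (Min): min(10, 18) = 10
G (Min): min(10, 4) = 4
Root (Max): max(10, 4) = 10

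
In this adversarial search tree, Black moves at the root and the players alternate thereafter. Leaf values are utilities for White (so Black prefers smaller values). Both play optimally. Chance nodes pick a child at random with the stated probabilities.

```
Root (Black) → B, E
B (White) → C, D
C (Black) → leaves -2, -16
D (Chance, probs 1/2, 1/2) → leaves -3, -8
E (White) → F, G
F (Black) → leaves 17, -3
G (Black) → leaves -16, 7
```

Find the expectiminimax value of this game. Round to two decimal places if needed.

-5.5

C (Black): min(-2, -16) = -16
D (Chance): 1/2·-3 + 1/2·-8 = -5.5
B (White): max(-16, -5.5) = -5.5
F (Black): min(17, -3) = -3
G (Black): min(-16, 7) = -16
E (White): max(-3, -16) = -3
Root (Black): min(-5.5, -3) = -5.5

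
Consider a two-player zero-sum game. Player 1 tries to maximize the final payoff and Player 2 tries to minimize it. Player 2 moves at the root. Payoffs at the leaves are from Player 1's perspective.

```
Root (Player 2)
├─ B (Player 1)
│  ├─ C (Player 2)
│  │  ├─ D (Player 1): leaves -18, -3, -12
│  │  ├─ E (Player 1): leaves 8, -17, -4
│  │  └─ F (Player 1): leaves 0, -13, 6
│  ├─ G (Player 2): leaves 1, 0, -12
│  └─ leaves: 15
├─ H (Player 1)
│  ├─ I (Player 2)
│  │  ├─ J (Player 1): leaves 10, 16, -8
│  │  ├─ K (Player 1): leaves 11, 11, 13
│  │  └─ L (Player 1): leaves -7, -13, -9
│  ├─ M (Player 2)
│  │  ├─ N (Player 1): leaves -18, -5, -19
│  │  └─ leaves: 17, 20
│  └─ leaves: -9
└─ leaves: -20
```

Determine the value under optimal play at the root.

D (Player 1): max(-18, -3, -12) = -3
E (Player 1): max(8, -17, -4) = 8
F (Player 1): max(0, -13, 6) = 6
C (Player 2): min(-3, 8, 6) = -3
G (Player 2): min(1, 0, -12) = -12
B (Player 1): max(-3, -12, 15) = 15
J (Player 1): max(10, 16, -8) = 16
K (Player 1): max(11, 11, 13) = 13
L (Player 1): max(-7, -13, -9) = -7
I (Player 2): min(16, 13, -7) = -7
N (Player 1): max(-18, -5, -19) = -5
M (Player 2): min(-5, 17, 20) = -5
H (Player 1): max(-7, -5, -9) = -5
Root (Player 2): min(15, -5, -20) = -20

-20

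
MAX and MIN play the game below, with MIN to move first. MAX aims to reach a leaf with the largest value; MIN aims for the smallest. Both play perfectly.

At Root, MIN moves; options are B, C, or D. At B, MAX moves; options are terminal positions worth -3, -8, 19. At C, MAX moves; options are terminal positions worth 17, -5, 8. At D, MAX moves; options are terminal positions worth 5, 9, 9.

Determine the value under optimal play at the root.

9

B (MAX): max(-3, -8, 19) = 19
C (MAX): max(17, -5, 8) = 17
D (MAX): max(5, 9, 9) = 9
Root (MIN): min(19, 17, 9) = 9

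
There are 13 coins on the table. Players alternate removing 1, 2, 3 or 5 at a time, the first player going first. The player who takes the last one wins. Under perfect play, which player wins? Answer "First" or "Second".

First

W/L table (W = player to move can force a win):
i:   0  1  2  3  4  5  6  7  8  9 10 11 12 13
     L  W  W  W  L  W  W  W  L  W  W  W  L  W
Position 13 is W, so the first player wins.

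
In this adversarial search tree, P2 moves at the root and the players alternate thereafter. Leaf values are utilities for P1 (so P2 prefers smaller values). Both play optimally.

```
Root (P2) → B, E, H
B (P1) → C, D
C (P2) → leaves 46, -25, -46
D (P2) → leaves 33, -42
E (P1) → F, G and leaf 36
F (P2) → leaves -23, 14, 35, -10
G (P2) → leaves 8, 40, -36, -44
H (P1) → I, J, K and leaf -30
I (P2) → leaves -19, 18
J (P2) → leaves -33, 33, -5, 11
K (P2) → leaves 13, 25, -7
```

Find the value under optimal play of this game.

C (P2): min(46, -25, -46) = -46
D (P2): min(33, -42) = -42
B (P1): max(-46, -42) = -42
F (P2): min(-23, 14, 35, -10) = -23
G (P2): min(8, 40, -36, -44) = -44
E (P1): max(-23, -44, 36) = 36
I (P2): min(-19, 18) = -19
J (P2): min(-33, 33, -5, 11) = -33
K (P2): min(13, 25, -7) = -7
H (P1): max(-19, -33, -7, -30) = -7
Root (P2): min(-42, 36, -7) = -42

-42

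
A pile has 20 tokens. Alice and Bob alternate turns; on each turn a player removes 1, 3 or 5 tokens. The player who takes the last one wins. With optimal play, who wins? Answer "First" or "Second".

i:   0  1  2  3  4  5  6  7  8  9 10 11 12 13 14 15 16 17 18 19 20
     L  W  L  W  L  W  L  W  L  W  L  W  L  W  L  W  L  W  L  W  L
Position 20 is L, so the second player wins.

Second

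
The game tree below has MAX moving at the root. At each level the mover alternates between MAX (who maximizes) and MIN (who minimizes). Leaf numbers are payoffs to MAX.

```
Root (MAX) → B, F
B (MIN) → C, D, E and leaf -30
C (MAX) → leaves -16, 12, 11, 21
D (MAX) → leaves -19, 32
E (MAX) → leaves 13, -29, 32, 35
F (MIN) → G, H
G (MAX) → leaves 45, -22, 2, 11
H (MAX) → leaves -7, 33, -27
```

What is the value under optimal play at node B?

C: max(-16, 12, 11, 21) = 21
D: max(-19, 32) = 32
E: max(13, -29, 32, 35) = 35
B: min(21, 32, 35, -30) = -30

-30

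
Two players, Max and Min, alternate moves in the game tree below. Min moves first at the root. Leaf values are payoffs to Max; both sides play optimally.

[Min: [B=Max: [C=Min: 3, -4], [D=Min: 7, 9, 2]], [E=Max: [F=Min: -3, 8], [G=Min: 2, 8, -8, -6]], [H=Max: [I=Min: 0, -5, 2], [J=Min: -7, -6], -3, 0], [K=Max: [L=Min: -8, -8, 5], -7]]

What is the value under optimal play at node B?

2

C: min(3, -4) = -4
D: min(7, 9, 2) = 2
B: max(-4, 2) = 2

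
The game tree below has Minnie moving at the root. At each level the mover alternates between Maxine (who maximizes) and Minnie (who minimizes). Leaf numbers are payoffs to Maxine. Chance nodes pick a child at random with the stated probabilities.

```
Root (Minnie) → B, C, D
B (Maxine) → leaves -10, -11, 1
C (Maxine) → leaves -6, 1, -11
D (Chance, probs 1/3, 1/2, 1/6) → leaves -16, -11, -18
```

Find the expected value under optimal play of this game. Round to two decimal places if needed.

-13.83

B (Maxine): max(-10, -11, 1) = 1
C (Maxine): max(-6, 1, -11) = 1
D (Chance): 1/3·-16 + 1/2·-11 + 1/6·-18 = -13.83
Root (Minnie): min(1, 1, -13.83) = -13.83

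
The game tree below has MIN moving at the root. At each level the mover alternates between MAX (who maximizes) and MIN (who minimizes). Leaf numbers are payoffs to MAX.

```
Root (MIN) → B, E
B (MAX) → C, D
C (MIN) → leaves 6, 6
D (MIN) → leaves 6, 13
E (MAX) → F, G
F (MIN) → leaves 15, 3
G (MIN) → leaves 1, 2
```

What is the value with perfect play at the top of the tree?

3

C (MIN): min(6, 6) = 6
D (MIN): min(6, 13) = 6
B (MAX): max(6, 6) = 6
F (MIN): min(15, 3) = 3
G (MIN): min(1, 2) = 1
E (MAX): max(3, 1) = 3
Root (MIN): min(6, 3) = 3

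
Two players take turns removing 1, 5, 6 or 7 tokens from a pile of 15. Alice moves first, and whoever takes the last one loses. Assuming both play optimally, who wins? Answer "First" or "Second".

Second

W/L table (W = player to move can force a win):
i:   0  1  2  3  4  5  6  7  8  9 10 11 12 13 14 15
     W  L  W  L  W  L  W  W  W  W  W  W  W  L  W  L
Position 15 is L, so the second player wins.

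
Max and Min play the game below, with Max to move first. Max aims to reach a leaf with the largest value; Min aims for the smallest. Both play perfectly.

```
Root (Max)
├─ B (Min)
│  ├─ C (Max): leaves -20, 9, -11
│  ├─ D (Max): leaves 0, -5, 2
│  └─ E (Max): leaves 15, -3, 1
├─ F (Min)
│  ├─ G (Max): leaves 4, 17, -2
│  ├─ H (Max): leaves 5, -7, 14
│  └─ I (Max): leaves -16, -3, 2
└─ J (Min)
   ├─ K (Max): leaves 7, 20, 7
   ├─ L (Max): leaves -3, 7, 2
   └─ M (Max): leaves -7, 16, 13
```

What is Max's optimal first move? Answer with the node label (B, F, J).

J

C (Max): max(-20, 9, -11) = 9
D (Max): max(0, -5, 2) = 2
E (Max): max(15, -3, 1) = 15
B (Min): min(9, 2, 15) = 2
G (Max): max(4, 17, -2) = 17
H (Max): max(5, -7, 14) = 14
I (Max): max(-16, -3, 2) = 2
F (Min): min(17, 14, 2) = 2
K (Max): max(7, 20, 7) = 20
L (Max): max(-3, 7, 2) = 7
M (Max): max(-7, 16, 13) = 16
J (Min): min(20, 7, 16) = 7
Root (Max): max(2, 2, 7) = 7
Max picks the child with the highest value: J (value 7).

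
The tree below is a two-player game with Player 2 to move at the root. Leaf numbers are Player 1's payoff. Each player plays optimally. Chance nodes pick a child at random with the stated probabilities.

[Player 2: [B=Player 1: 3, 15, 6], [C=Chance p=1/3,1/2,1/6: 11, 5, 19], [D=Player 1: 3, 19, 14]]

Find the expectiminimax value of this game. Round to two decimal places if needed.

9.33

B (Player 1): max(3, 15, 6) = 15
C (Chance): 1/3·11 + 1/2·5 + 1/6·19 = 9.33
D (Player 1): max(3, 19, 14) = 19
Root (Player 2): min(15, 9.33, 19) = 9.33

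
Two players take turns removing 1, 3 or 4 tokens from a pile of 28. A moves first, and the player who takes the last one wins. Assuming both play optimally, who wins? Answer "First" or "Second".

Second

Compute winning (W) and losing (L) positions by backward induction:
i:   0  1  2  3  4  5  6  7  8  9 10 11 12 13 14 15 16 17 18 19 20 21 22 23 24 25 26 27 28
     L  W  L  W  W  W  W  L  W  L  W  W  W  W  L  W  L  W  W  W  W  L  W  L  W  W  W  W  L
Position 28 is L, so the second player wins.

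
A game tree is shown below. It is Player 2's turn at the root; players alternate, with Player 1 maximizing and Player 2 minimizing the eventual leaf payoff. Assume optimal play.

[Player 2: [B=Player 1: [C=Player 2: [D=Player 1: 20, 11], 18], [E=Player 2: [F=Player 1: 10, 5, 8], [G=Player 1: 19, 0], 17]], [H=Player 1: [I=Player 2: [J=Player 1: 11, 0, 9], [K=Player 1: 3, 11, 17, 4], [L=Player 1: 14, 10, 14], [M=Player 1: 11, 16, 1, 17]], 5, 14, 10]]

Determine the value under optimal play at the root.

14

D (Player 1): max(20, 11) = 20
C (Player 2): min(20, 18) = 18
F (Player 1): max(10, 5, 8) = 10
G (Player 1): max(19, 0) = 19
E (Player 2): min(10, 19, 17) = 10
B (Player 1): max(18, 10) = 18
J (Player 1): max(11, 0, 9) = 11
K (Player 1): max(3, 11, 17, 4) = 17
L (Player 1): max(14, 10, 14) = 14
M (Player 1): max(11, 16, 1, 17) = 17
I (Player 2): min(11, 17, 14, 17) = 11
H (Player 1): max(11, 5, 14, 10) = 14
Root (Player 2): min(18, 14) = 14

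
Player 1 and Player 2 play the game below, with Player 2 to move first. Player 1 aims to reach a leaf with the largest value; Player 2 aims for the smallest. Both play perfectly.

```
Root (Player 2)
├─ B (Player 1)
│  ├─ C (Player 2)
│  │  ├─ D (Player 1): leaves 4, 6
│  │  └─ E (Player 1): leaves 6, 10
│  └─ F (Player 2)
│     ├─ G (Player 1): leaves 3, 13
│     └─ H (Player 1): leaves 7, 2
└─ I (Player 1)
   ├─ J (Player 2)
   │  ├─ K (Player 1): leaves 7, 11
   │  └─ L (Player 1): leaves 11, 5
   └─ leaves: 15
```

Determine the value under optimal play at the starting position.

7

D (Player 1): max(4, 6) = 6
E (Player 1): max(6, 10) = 10
C (Player 2): min(6, 10) = 6
G (Player 1): max(3, 13) = 13
H (Player 1): max(7, 2) = 7
F (Player 2): min(13, 7) = 7
B (Player 1): max(6, 7) = 7
K (Player 1): max(7, 11) = 11
L (Player 1): max(11, 5) = 11
J (Player 2): min(11, 11) = 11
I (Player 1): max(11, 15) = 15
Root (Player 2): min(7, 15) = 7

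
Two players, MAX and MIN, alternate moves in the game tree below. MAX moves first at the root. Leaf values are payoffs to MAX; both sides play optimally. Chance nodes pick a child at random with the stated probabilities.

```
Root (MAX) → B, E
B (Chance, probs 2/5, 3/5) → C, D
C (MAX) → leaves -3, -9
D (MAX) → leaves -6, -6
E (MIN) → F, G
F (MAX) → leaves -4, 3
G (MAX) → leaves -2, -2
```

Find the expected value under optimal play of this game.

C (MAX): max(-3, -9) = -3
D (MAX): max(-6, -6) = -6
B (Chance): 2/5·-3 + 3/5·-6 = -4.8
F (MAX): max(-4, 3) = 3
G (MAX): max(-2, -2) = -2
E (MIN): min(3, -2) = -2
Root (MAX): max(-4.8, -2) = -2

-2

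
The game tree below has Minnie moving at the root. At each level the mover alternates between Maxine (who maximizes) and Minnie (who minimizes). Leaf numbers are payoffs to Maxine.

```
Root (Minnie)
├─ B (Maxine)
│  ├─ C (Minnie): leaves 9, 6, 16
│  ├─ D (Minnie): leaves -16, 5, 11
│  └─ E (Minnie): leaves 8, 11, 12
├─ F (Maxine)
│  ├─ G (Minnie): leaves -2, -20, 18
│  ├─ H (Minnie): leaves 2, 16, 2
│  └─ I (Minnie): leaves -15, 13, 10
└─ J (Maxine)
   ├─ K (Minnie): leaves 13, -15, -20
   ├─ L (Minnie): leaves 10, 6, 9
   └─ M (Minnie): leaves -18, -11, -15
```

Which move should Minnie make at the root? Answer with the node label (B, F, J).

C (Minnie): min(9, 6, 16) = 6
D (Minnie): min(-16, 5, 11) = -16
E (Minnie): min(8, 11, 12) = 8
B (Maxine): max(6, -16, 8) = 8
G (Minnie): min(-2, -20, 18) = -20
H (Minnie): min(2, 16, 2) = 2
I (Minnie): min(-15, 13, 10) = -15
F (Maxine): max(-20, 2, -15) = 2
K (Minnie): min(13, -15, -20) = -20
L (Minnie): min(10, 6, 9) = 6
M (Minnie): min(-18, -11, -15) = -18
J (Maxine): max(-20, 6, -18) = 6
Root (Minnie): min(8, 2, 6) = 2
Minnie picks the child with the lowest value: F (value 2).

F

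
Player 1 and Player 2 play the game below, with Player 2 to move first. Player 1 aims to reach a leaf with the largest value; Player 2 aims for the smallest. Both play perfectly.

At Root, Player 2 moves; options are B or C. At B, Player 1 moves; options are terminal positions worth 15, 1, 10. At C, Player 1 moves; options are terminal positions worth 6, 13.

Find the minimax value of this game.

B (Player 1): max(15, 1, 10) = 15
C (Player 1): max(6, 13) = 13
Root (Player 2): min(15, 13) = 13

13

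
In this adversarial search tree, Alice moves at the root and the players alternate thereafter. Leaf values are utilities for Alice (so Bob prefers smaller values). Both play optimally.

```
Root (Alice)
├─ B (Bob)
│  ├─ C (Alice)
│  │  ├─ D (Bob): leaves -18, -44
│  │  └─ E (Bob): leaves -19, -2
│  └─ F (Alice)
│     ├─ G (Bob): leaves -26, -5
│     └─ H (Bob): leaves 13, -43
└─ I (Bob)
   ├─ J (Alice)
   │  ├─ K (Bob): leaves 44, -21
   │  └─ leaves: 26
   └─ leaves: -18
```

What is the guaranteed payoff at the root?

-18

D (Bob): min(-18, -44) = -44
E (Bob): min(-19, -2) = -19
C (Alice): max(-44, -19) = -19
G (Bob): min(-26, -5) = -26
H (Bob): min(13, -43) = -43
F (Alice): max(-26, -43) = -26
B (Bob): min(-19, -26) = -26
K (Bob): min(44, -21) = -21
J (Alice): max(-21, 26) = 26
I (Bob): min(26, -18) = -18
Root (Alice): max(-26, -18) = -18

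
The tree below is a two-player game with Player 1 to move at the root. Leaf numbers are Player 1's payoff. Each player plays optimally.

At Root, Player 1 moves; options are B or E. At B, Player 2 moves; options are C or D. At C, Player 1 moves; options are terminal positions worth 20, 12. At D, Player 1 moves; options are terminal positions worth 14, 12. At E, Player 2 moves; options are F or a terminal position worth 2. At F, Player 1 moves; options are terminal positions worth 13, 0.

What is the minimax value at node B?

14

C: max(20, 12) = 20
D: max(14, 12) = 14
B: min(20, 14) = 14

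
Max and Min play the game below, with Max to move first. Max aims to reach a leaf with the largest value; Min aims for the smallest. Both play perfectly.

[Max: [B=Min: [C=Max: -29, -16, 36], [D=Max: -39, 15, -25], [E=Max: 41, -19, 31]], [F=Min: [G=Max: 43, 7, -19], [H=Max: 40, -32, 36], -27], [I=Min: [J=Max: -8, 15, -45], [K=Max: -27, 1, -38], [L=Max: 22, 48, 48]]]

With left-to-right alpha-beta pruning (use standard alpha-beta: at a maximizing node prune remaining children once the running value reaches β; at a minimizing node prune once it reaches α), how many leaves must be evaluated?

C [α=-∞,β=+∞]: v=36
D [α=-∞,β=36]: v=15
E [α=-∞,β=15]: v=41 after child 1 ≥ β → β-cutoff, skip 2
B [α=-∞,β=+∞]: v=15
G [α=15,β=+∞]: v=43
H [α=15,β=43]: v=40
F [α=15,β=+∞]: v=-27
J [α=15,β=+∞]: v=15
I [α=15,β=+∞]: v=15 after child 1 ≤ α → α-cutoff, skip 2
Root [α=-∞,β=+∞]: v=15
Leaves evaluated: 17 of 25.

17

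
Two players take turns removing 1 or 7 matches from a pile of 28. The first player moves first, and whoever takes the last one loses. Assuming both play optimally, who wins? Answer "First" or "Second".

First

Compute winning (W) and losing (L) positions by backward induction:
i:   0  1  2  3  4  5  6  7  8  9 10 11 12 13 14 15 16 17 18 19 20 21 22 23 24 25 26 27 28
     W  L  W  L  W  L  W  L  W  L  W  L  W  L  W  L  W  L  W  L  W  L  W  L  W  L  W  L  W
Position 28 is W, so the first player wins.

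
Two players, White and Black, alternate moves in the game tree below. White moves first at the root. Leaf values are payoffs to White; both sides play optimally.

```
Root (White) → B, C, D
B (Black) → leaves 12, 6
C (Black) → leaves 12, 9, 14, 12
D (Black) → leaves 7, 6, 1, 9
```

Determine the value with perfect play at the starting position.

B (Black): min(12, 6) = 6
C (Black): min(12, 9, 14, 12) = 9
D (Black): min(7, 6, 1, 9) = 1
Root (White): max(6, 9, 1) = 9

9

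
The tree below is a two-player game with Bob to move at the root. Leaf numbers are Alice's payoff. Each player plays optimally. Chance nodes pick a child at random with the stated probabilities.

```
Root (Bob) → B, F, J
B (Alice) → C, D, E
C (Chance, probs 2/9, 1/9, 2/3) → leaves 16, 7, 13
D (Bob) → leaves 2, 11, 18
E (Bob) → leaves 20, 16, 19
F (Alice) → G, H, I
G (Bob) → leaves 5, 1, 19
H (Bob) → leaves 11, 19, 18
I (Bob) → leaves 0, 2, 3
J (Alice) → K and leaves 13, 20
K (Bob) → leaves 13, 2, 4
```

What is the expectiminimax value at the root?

11

C (Chance): 2/9·16 + 1/9·7 + 2/3·13 = 13
D (Bob): min(2, 11, 18) = 2
E (Bob): min(20, 16, 19) = 16
B (Alice): max(13, 2, 16) = 16
G (Bob): min(5, 1, 19) = 1
H (Bob): min(11, 19, 18) = 11
I (Bob): min(0, 2, 3) = 0
F (Alice): max(1, 11, 0) = 11
K (Bob): min(13, 2, 4) = 2
J (Alice): max(2, 13, 20) = 20
Root (Bob): min(16, 11, 20) = 11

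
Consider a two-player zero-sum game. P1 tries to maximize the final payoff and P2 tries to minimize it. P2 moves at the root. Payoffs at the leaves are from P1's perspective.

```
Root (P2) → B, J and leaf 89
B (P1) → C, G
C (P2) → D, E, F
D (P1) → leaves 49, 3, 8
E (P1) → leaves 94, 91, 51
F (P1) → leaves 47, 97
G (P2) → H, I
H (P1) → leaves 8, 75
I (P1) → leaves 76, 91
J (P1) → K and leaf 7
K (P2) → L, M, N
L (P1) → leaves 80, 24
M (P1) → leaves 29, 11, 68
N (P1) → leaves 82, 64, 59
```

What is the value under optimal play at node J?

68

L: max(80, 24) = 80
M: max(29, 11, 68) = 68
N: max(82, 64, 59) = 82
K: min(80, 68, 82) = 68
J: max(68, 7) = 68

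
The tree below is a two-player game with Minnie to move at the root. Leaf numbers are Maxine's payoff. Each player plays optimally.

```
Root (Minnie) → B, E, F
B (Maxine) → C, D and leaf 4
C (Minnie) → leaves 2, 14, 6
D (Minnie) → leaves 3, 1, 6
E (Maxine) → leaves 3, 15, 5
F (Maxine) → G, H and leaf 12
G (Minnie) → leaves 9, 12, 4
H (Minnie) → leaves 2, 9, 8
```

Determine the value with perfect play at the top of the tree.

C (Minnie): min(2, 14, 6) = 2
D (Minnie): min(3, 1, 6) = 1
B (Maxine): max(2, 1, 4) = 4
E (Maxine): max(3, 15, 5) = 15
G (Minnie): min(9, 12, 4) = 4
H (Minnie): min(2, 9, 8) = 2
F (Maxine): max(4, 2, 12) = 12
Root (Minnie): min(4, 15, 12) = 4

4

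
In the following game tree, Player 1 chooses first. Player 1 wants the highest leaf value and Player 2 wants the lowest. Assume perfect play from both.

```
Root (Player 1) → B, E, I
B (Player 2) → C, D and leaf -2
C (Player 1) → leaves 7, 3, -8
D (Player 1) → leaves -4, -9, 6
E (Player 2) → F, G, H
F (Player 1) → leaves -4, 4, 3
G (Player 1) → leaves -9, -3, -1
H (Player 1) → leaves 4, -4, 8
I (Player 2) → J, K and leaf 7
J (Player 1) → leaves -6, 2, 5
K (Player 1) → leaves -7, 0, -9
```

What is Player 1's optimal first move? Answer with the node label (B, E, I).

C (Player 1): max(7, 3, -8) = 7
D (Player 1): max(-4, -9, 6) = 6
B (Player 2): min(7, 6, -2) = -2
F (Player 1): max(-4, 4, 3) = 4
G (Player 1): max(-9, -3, -1) = -1
H (Player 1): max(4, -4, 8) = 8
E (Player 2): min(4, -1, 8) = -1
J (Player 1): max(-6, 2, 5) = 5
K (Player 1): max(-7, 0, -9) = 0
I (Player 2): min(5, 0, 7) = 0
Root (Player 1): max(-2, -1, 0) = 0
Player 1 picks the child with the highest value: I (value 0).

I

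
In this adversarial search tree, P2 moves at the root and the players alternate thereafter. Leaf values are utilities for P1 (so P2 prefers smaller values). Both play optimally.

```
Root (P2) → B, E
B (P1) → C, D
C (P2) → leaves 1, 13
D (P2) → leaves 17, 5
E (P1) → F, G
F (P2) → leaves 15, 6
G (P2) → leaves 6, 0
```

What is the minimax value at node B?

C: min(1, 13) = 1
D: min(17, 5) = 5
B: max(1, 5) = 5

5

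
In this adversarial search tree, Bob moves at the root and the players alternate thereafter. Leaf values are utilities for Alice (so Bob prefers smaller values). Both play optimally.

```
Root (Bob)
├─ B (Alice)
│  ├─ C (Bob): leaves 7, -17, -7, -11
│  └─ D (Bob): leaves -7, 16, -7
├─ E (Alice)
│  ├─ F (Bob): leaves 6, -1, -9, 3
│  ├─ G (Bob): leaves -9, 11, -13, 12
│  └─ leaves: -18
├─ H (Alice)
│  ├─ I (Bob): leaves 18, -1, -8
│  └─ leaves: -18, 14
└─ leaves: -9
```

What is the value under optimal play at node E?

-9

F: min(6, -1, -9, 3) = -9
G: min(-9, 11, -13, 12) = -13
E: max(-9, -13, -18) = -9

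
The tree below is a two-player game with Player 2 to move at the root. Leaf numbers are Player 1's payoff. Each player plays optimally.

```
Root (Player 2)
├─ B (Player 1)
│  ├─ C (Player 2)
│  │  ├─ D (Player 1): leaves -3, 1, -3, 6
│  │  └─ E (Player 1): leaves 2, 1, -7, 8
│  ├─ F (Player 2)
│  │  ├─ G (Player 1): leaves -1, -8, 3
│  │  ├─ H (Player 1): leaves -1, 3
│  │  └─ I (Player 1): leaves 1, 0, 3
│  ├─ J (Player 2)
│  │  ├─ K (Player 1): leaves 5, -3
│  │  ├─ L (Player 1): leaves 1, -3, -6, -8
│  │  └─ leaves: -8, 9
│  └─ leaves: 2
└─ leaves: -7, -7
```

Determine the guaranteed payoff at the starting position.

D (Player 1): max(-3, 1, -3, 6) = 6
E (Player 1): max(2, 1, -7, 8) = 8
C (Player 2): min(6, 8) = 6
G (Player 1): max(-1, -8, 3) = 3
H (Player 1): max(-1, 3) = 3
I (Player 1): max(1, 0, 3) = 3
F (Player 2): min(3, 3, 3) = 3
K (Player 1): max(5, -3) = 5
L (Player 1): max(1, -3, -6, -8) = 1
J (Player 2): min(5, 1, -8, 9) = -8
B (Player 1): max(6, 3, -8, 2) = 6
Root (Player 2): min(6, -7, -7) = -7

-7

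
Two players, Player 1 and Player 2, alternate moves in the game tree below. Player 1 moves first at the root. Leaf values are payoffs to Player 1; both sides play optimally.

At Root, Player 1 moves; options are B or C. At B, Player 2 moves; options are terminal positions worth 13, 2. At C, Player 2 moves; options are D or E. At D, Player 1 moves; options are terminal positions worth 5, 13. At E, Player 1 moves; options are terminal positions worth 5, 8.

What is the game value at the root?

B (Player 2): min(13, 2) = 2
D (Player 1): max(5, 13) = 13
E (Player 1): max(5, 8) = 8
C (Player 2): min(13, 8) = 8
Root (Player 1): max(2, 8) = 8

8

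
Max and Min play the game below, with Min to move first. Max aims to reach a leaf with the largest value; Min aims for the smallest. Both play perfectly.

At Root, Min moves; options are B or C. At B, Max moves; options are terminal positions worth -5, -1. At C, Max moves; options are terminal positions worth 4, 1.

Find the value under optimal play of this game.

-1

B (Max): max(-5, -1) = -1
C (Max): max(4, 1) = 4
Root (Min): min(-1, 4) = -1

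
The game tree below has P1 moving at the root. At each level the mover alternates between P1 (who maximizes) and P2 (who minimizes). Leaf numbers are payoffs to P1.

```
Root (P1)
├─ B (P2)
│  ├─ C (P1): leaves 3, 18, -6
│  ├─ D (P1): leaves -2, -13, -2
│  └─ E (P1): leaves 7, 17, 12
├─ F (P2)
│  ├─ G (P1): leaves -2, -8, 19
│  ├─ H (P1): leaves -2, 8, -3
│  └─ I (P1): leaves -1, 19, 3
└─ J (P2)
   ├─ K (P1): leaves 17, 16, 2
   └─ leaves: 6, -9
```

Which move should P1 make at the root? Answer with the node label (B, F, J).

C (P1): max(3, 18, -6) = 18
D (P1): max(-2, -13, -2) = -2
E (P1): max(7, 17, 12) = 17
B (P2): min(18, -2, 17) = -2
G (P1): max(-2, -8, 19) = 19
H (P1): max(-2, 8, -3) = 8
I (P1): max(-1, 19, 3) = 19
F (P2): min(19, 8, 19) = 8
K (P1): max(17, 16, 2) = 17
J (P2): min(17, 6, -9) = -9
Root (P1): max(-2, 8, -9) = 8
P1 picks the child with the highest value: F (value 8).

F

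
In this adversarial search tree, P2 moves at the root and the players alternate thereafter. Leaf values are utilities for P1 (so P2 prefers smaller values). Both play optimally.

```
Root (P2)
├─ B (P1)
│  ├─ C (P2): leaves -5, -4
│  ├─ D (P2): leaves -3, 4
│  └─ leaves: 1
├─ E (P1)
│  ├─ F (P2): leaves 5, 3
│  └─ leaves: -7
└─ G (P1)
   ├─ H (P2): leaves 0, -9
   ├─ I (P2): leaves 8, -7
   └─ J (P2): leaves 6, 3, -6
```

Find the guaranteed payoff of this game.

C (P2): min(-5, -4) = -5
D (P2): min(-3, 4) = -3
B (P1): max(-5, -3, 1) = 1
F (P2): min(5, 3) = 3
E (P1): max(3, -7) = 3
H (P2): min(0, -9) = -9
I (P2): min(8, -7) = -7
J (P2): min(6, 3, -6) = -6
G (P1): max(-9, -7, -6) = -6
Root (P2): min(1, 3, -6) = -6

-6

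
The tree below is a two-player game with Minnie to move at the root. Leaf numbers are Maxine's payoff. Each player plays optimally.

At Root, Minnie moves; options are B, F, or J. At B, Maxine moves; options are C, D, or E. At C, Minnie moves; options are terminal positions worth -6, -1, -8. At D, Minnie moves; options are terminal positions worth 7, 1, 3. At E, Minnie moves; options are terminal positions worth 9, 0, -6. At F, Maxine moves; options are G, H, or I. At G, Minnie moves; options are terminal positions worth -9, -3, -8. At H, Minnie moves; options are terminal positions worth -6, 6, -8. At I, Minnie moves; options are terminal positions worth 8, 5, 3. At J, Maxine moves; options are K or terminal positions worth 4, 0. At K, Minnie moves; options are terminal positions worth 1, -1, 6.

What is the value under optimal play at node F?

3

G: min(-9, -3, -8) = -9
H: min(-6, 6, -8) = -8
I: min(8, 5, 3) = 3
F: max(-9, -8, 3) = 3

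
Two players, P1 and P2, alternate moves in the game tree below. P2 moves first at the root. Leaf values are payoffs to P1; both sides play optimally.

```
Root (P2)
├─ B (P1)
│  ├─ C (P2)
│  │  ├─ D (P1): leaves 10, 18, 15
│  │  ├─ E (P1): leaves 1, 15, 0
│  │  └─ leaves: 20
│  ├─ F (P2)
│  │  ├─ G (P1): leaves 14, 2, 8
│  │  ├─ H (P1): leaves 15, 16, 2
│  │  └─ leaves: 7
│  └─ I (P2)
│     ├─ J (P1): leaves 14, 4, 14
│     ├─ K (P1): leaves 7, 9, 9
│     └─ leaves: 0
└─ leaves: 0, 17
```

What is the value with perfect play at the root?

0

D (P1): max(10, 18, 15) = 18
E (P1): max(1, 15, 0) = 15
C (P2): min(18, 15, 20) = 15
G (P1): max(14, 2, 8) = 14
H (P1): max(15, 16, 2) = 16
F (P2): min(14, 16, 7) = 7
J (P1): max(14, 4, 14) = 14
K (P1): max(7, 9, 9) = 9
I (P2): min(14, 9, 0) = 0
B (P1): max(15, 7, 0) = 15
Root (P2): min(15, 0, 17) = 0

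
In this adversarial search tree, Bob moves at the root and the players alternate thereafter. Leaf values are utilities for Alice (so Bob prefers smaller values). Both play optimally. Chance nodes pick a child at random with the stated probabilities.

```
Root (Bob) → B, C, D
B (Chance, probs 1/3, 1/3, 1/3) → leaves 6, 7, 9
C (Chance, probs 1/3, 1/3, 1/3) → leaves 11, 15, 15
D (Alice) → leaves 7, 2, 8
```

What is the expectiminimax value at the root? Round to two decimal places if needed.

7.33

B (Chance): 1/3·6 + 1/3·7 + 1/3·9 = 7.33
C (Chance): 1/3·11 + 1/3·15 + 1/3·15 = 13.67
D (Alice): max(7, 2, 8) = 8
Root (Bob): min(7.33, 13.67, 8) = 7.33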